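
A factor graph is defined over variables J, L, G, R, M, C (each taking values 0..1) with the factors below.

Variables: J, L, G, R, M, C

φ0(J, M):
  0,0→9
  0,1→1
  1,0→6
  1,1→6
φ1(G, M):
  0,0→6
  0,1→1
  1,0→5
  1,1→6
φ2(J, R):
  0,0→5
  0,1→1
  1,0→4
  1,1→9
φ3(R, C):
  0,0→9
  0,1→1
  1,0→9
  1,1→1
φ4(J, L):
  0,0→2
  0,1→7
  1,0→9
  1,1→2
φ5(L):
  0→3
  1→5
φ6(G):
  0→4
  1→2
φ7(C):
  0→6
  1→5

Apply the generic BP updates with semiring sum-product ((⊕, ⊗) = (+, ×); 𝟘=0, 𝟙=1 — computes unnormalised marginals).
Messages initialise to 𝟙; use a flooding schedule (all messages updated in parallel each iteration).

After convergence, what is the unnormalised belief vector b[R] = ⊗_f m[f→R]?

init: all messages = 𝟙 over 2 values
r1 m[φ0→J] = [10, 12]
r1 m[φ0→M] = [15, 7]
r1 m[φ1→G] = [7, 11]
r1 m[φ1→M] = [11, 7]
r1 m[φ2→J] = [6, 13]
r1 m[φ2→R] = [9, 10]
r1 m[φ3→R] = [10, 10]
r1 m[φ3→C] = [18, 2]
r1 m[φ4→J] = [9, 11]
r1 m[φ4→L] = [11, 9]
r1 m[φ5→L] = [3, 5]
r1 m[φ6→G] = [4, 2]
r1 m[φ7→C] = [6, 5]
r1 m[J→φ0] = [1, 1]
r1 m[J→φ2] = [1, 1]
r1 m[J→φ4] = [1, 1]
r1 m[L→φ4] = [1, 1]
r1 m[L→φ5] = [1, 1]
r1 m[G→φ1] = [1, 1]
r1 m[G→φ6] = [1, 1]
r1 m[R→φ2] = [1, 1]
r1 m[R→φ3] = [1, 1]
r1 m[M→φ0] = [1, 1]
r1 m[M→φ1] = [1, 1]
r1 m[C→φ3] = [1, 1]
r1 m[C→φ7] = [1, 1]
r2 m[φ0→J] = [10, 12]
r2 m[φ0→M] = [15, 7]
r2 m[φ1→G] = [7, 11]
r2 m[φ1→M] = [11, 7]
r2 m[φ2→J] = [6, 13]
r2 m[φ2→R] = [9, 10]
r2 m[φ3→R] = [10, 10]
r2 m[φ3→C] = [18, 2]
r2 m[φ4→J] = [9, 11]
r2 m[φ4→L] = [11, 9]
r2 m[φ5→L] = [3, 5]
r2 m[φ6→G] = [4, 2]
r2 m[φ7→C] = [6, 5]
r2 m[J→φ0] = [54, 143]
r2 m[J→φ2] = [90, 132]
r2 m[J→φ4] = [60, 156]
r2 m[L→φ4] = [3, 5]
r2 m[L→φ5] = [11, 9]
r2 m[G→φ1] = [4, 2]
r2 m[G→φ6] = [7, 11]
r2 m[R→φ2] = [10, 10]
r2 m[R→φ3] = [9, 10]
r2 m[M→φ0] = [11, 7]
r2 m[M→φ1] = [15, 7]
r2 m[C→φ3] = [6, 5]
r2 m[C→φ7] = [18, 2]
r3 m[φ0→J] = [106, 108]
r3 m[φ0→M] = [1344, 912]
r3 m[φ1→G] = [97, 117]
r3 m[φ1→M] = [34, 16]
r3 m[φ2→J] = [60, 130]
r3 m[φ2→R] = [978, 1278]
r3 m[φ3→R] = [59, 59]
r3 m[φ3→C] = [171, 19]
r3 m[φ4→J] = [41, 37]
r3 m[φ4→L] = [1524, 732]
r3 m[φ5→L] = [3, 5]
r3 m[φ6→G] = [4, 2]
r3 m[φ7→C] = [6, 5]
r3 m[J→φ0] = [54, 143]
r3 m[J→φ2] = [90, 132]
r3 m[J→φ4] = [60, 156]
r3 m[L→φ4] = [3, 5]
r3 m[L→φ5] = [11, 9]
r3 m[G→φ1] = [4, 2]
r3 m[G→φ6] = [7, 11]
r3 m[R→φ2] = [10, 10]
r3 m[R→φ3] = [9, 10]
r3 m[M→φ0] = [11, 7]
r3 m[M→φ1] = [15, 7]
r3 m[C→φ3] = [6, 5]
r3 m[C→φ7] = [18, 2]
r4 m[φ0→J] = [106, 108]
r4 m[φ0→M] = [1344, 912]
r4 m[φ1→G] = [97, 117]
r4 m[φ1→M] = [34, 16]
r4 m[φ2→J] = [60, 130]
r4 m[φ2→R] = [978, 1278]
r4 m[φ3→R] = [59, 59]
r4 m[φ3→C] = [171, 19]
r4 m[φ4→J] = [41, 37]
r4 m[φ4→L] = [1524, 732]
r4 m[φ5→L] = [3, 5]
r4 m[φ6→G] = [4, 2]
r4 m[φ7→C] = [6, 5]
r4 m[J→φ0] = [2460, 4810]
r4 m[J→φ2] = [4346, 3996]
r4 m[J→φ4] = [6360, 14040]
r4 m[L→φ4] = [3, 5]
r4 m[L→φ5] = [1524, 732]
r4 m[G→φ1] = [4, 2]
r4 m[G→φ6] = [97, 117]
r4 m[R→φ2] = [59, 59]
r4 m[R→φ3] = [978, 1278]
r4 m[M→φ0] = [34, 16]
r4 m[M→φ1] = [1344, 912]
r4 m[C→φ3] = [6, 5]
r4 m[C→φ7] = [171, 19]
r5 m[φ0→J] = [322, 300]
r5 m[φ0→M] = [51000, 31320]
r5 m[φ1→G] = [8976, 12192]
r5 m[φ1→M] = [34, 16]
r5 m[φ2→J] = [354, 767]
r5 m[φ2→R] = [37714, 40310]
r5 m[φ3→R] = [59, 59]
r5 m[φ3→C] = [20304, 2256]
r5 m[φ4→J] = [41, 37]
r5 m[φ4→L] = [139080, 72600]
r5 m[φ5→L] = [3, 5]
r5 m[φ6→G] = [4, 2]
r5 m[φ7→C] = [6, 5]
r5 m[J→φ0] = [2460, 4810]
r5 m[J→φ2] = [4346, 3996]
r5 m[J→φ4] = [6360, 14040]
r5 m[L→φ4] = [3, 5]
r5 m[L→φ5] = [1524, 732]
r5 m[G→φ1] = [4, 2]
r5 m[G→φ6] = [97, 117]
r5 m[R→φ2] = [59, 59]
r5 m[R→φ3] = [978, 1278]
r5 m[M→φ0] = [34, 16]
r5 m[M→φ1] = [1344, 912]
r5 m[C→φ3] = [6, 5]
r5 m[C→φ7] = [171, 19]
r6 m[φ0→J] = [322, 300]
r6 m[φ0→M] = [51000, 31320]
r6 m[φ1→G] = [8976, 12192]
r6 m[φ1→M] = [34, 16]
r6 m[φ2→J] = [354, 767]
r6 m[φ2→R] = [37714, 40310]
r6 m[φ3→R] = [59, 59]
r6 m[φ3→C] = [20304, 2256]
r6 m[φ4→J] = [41, 37]
r6 m[φ4→L] = [139080, 72600]
r6 m[φ5→L] = [3, 5]
r6 m[φ6→G] = [4, 2]
r6 m[φ7→C] = [6, 5]
r6 m[J→φ0] = [14514, 28379]
r6 m[J→φ2] = [13202, 11100]
r6 m[J→φ4] = [113988, 230100]
r6 m[L→φ4] = [3, 5]
r6 m[L→φ5] = [139080, 72600]
r6 m[G→φ1] = [4, 2]
r6 m[G→φ6] = [8976, 12192]
r6 m[R→φ2] = [59, 59]
r6 m[R→φ3] = [37714, 40310]
r6 m[M→φ0] = [34, 16]
r6 m[M→φ1] = [51000, 31320]
r6 m[C→φ3] = [6, 5]
r6 m[C→φ7] = [20304, 2256]
r7 m[φ0→J] = [322, 300]
r7 m[φ0→M] = [300900, 184788]
r7 m[φ1→G] = [337320, 442920]
r7 m[φ1→M] = [34, 16]
r7 m[φ2→J] = [354, 767]
r7 m[φ2→R] = [110410, 113102]
r7 m[φ3→R] = [59, 59]
r7 m[φ3→C] = [702216, 78024]
r7 m[φ4→J] = [41, 37]
r7 m[φ4→L] = [2298876, 1258116]
r7 m[φ5→L] = [3, 5]
r7 m[φ6→G] = [4, 2]
r7 m[φ7→C] = [6, 5]
r7 m[J→φ0] = [14514, 28379]
r7 m[J→φ2] = [13202, 11100]
r7 m[J→φ4] = [113988, 230100]
r7 m[L→φ4] = [3, 5]
r7 m[L→φ5] = [139080, 72600]
r7 m[G→φ1] = [4, 2]
r7 m[G→φ6] = [8976, 12192]
r7 m[R→φ2] = [59, 59]
r7 m[R→φ3] = [37714, 40310]
r7 m[M→φ0] = [34, 16]
r7 m[M→φ1] = [51000, 31320]
r7 m[C→φ3] = [6, 5]
r7 m[C→φ7] = [20304, 2256]
r8 m[φ0→J] = [322, 300]
r8 m[φ0→M] = [300900, 184788]
r8 m[φ1→G] = [337320, 442920]
r8 m[φ1→M] = [34, 16]
r8 m[φ2→J] = [354, 767]
r8 m[φ2→R] = [110410, 113102]
r8 m[φ3→R] = [59, 59]
r8 m[φ3→C] = [702216, 78024]
r8 m[φ4→J] = [41, 37]
r8 m[φ4→L] = [2298876, 1258116]
r8 m[φ5→L] = [3, 5]
r8 m[φ6→G] = [4, 2]
r8 m[φ7→C] = [6, 5]
r8 m[J→φ0] = [14514, 28379]
r8 m[J→φ2] = [13202, 11100]
r8 m[J→φ4] = [113988, 230100]
r8 m[L→φ4] = [3, 5]
r8 m[L→φ5] = [2298876, 1258116]
r8 m[G→φ1] = [4, 2]
r8 m[G→φ6] = [337320, 442920]
r8 m[R→φ2] = [59, 59]
r8 m[R→φ3] = [110410, 113102]
r8 m[M→φ0] = [34, 16]
r8 m[M→φ1] = [300900, 184788]
r8 m[C→φ3] = [6, 5]
r8 m[C→φ7] = [702216, 78024]
r9 m[φ0→J] = [322, 300]
r9 m[φ0→M] = [300900, 184788]
r9 m[φ1→G] = [1990188, 2613228]
r9 m[φ1→M] = [34, 16]
r9 m[φ2→J] = [354, 767]
r9 m[φ2→R] = [110410, 113102]
r9 m[φ3→R] = [59, 59]
r9 m[φ3→C] = [2011608, 223512]
r9 m[φ4→J] = [41, 37]
r9 m[φ4→L] = [2298876, 1258116]
r9 m[φ5→L] = [3, 5]
r9 m[φ6→G] = [4, 2]
r9 m[φ7→C] = [6, 5]
r9 m[J→φ0] = [14514, 28379]
r9 m[J→φ2] = [13202, 11100]
r9 m[J→φ4] = [113988, 230100]
r9 m[L→φ4] = [3, 5]
r9 m[L→φ5] = [2298876, 1258116]
r9 m[G→φ1] = [4, 2]
r9 m[G→φ6] = [337320, 442920]
r9 m[R→φ2] = [59, 59]
r9 m[R→φ3] = [110410, 113102]
r9 m[M→φ0] = [34, 16]
r9 m[M→φ1] = [300900, 184788]
r9 m[C→φ3] = [6, 5]
r9 m[C→φ7] = [702216, 78024]
r10 m[φ0→J] = [322, 300]
r10 m[φ0→M] = [300900, 184788]
r10 m[φ1→G] = [1990188, 2613228]
r10 m[φ1→M] = [34, 16]
r10 m[φ2→J] = [354, 767]
r10 m[φ2→R] = [110410, 113102]
r10 m[φ3→R] = [59, 59]
r10 m[φ3→C] = [2011608, 223512]
r10 m[φ4→J] = [41, 37]
r10 m[φ4→L] = [2298876, 1258116]
r10 m[φ5→L] = [3, 5]
r10 m[φ6→G] = [4, 2]
r10 m[φ7→C] = [6, 5]
r10 m[J→φ0] = [14514, 28379]
r10 m[J→φ2] = [13202, 11100]
r10 m[J→φ4] = [113988, 230100]
r10 m[L→φ4] = [3, 5]
r10 m[L→φ5] = [2298876, 1258116]
r10 m[G→φ1] = [4, 2]
r10 m[G→φ6] = [1990188, 2613228]
r10 m[R→φ2] = [59, 59]
r10 m[R→φ3] = [110410, 113102]
r10 m[M→φ0] = [34, 16]
r10 m[M→φ1] = [300900, 184788]
r10 m[C→φ3] = [6, 5]
r10 m[C→φ7] = [2011608, 223512]
r11 m[φ0→J] = [322, 300]
r11 m[φ0→M] = [300900, 184788]
r11 m[φ1→G] = [1990188, 2613228]
r11 m[φ1→M] = [34, 16]
r11 m[φ2→J] = [354, 767]
r11 m[φ2→R] = [110410, 113102]
r11 m[φ3→R] = [59, 59]
r11 m[φ3→C] = [2011608, 223512]
r11 m[φ4→J] = [41, 37]
r11 m[φ4→L] = [2298876, 1258116]
r11 m[φ5→L] = [3, 5]
r11 m[φ6→G] = [4, 2]
r11 m[φ7→C] = [6, 5]
r11 m[J→φ0] = [14514, 28379]
r11 m[J→φ2] = [13202, 11100]
r11 m[J→φ4] = [113988, 230100]
r11 m[L→φ4] = [3, 5]
r11 m[L→φ5] = [2298876, 1258116]
r11 m[G→φ1] = [4, 2]
r11 m[G→φ6] = [1990188, 2613228]
r11 m[R→φ2] = [59, 59]
r11 m[R→φ3] = [110410, 113102]
r11 m[M→φ0] = [34, 16]
r11 m[M→φ1] = [300900, 184788]
r11 m[C→φ3] = [6, 5]
r11 m[C→φ7] = [2011608, 223512]
fixed point reached at round 11
b[R] = ⊗ incoming = [6514190, 6673018]

b[R] = [6514190, 6673018]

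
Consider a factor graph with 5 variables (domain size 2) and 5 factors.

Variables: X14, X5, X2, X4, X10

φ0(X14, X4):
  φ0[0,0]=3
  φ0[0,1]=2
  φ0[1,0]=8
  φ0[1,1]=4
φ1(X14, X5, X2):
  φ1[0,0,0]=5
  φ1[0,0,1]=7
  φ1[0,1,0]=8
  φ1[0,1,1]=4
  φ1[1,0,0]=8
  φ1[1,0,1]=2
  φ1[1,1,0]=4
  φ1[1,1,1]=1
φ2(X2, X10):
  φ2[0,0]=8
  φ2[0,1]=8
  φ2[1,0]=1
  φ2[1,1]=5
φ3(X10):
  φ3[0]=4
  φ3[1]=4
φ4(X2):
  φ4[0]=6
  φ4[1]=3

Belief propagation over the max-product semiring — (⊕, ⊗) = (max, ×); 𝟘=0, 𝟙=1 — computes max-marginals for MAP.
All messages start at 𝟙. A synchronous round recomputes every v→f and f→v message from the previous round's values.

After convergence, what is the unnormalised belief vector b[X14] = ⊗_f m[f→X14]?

init: all messages = 𝟙 over 2 values
r1 m[φ0→X14] = [3, 8]
r1 m[φ0→X4] = [8, 4]
r1 m[φ1→X14] = [8, 8]
r1 m[φ1→X5] = [8, 8]
r1 m[φ1→X2] = [8, 7]
r1 m[φ2→X2] = [8, 5]
r1 m[φ2→X10] = [8, 8]
r1 m[φ3→X10] = [4, 4]
r1 m[φ4→X2] = [6, 3]
r1 m[X14→φ0] = [1, 1]
r1 m[X14→φ1] = [1, 1]
r1 m[X5→φ1] = [1, 1]
r1 m[X2→φ1] = [1, 1]
r1 m[X2→φ2] = [1, 1]
r1 m[X2→φ4] = [1, 1]
r1 m[X4→φ0] = [1, 1]
r1 m[X10→φ2] = [1, 1]
r1 m[X10→φ3] = [1, 1]
r2 m[φ0→X14] = [3, 8]
r2 m[φ0→X4] = [8, 4]
r2 m[φ1→X14] = [8, 8]
r2 m[φ1→X5] = [8, 8]
r2 m[φ1→X2] = [8, 7]
r2 m[φ2→X2] = [8, 5]
r2 m[φ2→X10] = [8, 8]
r2 m[φ3→X10] = [4, 4]
r2 m[φ4→X2] = [6, 3]
r2 m[X14→φ0] = [8, 8]
r2 m[X14→φ1] = [3, 8]
r2 m[X5→φ1] = [1, 1]
r2 m[X2→φ1] = [48, 15]
r2 m[X2→φ2] = [48, 21]
r2 m[X2→φ4] = [64, 35]
r2 m[X4→φ0] = [1, 1]
r2 m[X10→φ2] = [4, 4]
r2 m[X10→φ3] = [8, 8]
r3 m[φ0→X14] = [3, 8]
r3 m[φ0→X4] = [64, 32]
r3 m[φ1→X14] = [384, 384]
r3 m[φ1→X5] = [3072, 1536]
r3 m[φ1→X2] = [64, 21]
r3 m[φ2→X2] = [32, 20]
r3 m[φ2→X10] = [384, 384]
r3 m[φ3→X10] = [4, 4]
r3 m[φ4→X2] = [6, 3]
r3 m[X14→φ0] = [8, 8]
r3 m[X14→φ1] = [3, 8]
r3 m[X5→φ1] = [1, 1]
r3 m[X2→φ1] = [48, 15]
r3 m[X2→φ2] = [48, 21]
r3 m[X2→φ4] = [64, 35]
r3 m[X4→φ0] = [1, 1]
r3 m[X10→φ2] = [4, 4]
r3 m[X10→φ3] = [8, 8]
r4 m[φ0→X14] = [3, 8]
r4 m[φ0→X4] = [64, 32]
r4 m[φ1→X14] = [384, 384]
r4 m[φ1→X5] = [3072, 1536]
r4 m[φ1→X2] = [64, 21]
r4 m[φ2→X2] = [32, 20]
r4 m[φ2→X10] = [384, 384]
r4 m[φ3→X10] = [4, 4]
r4 m[φ4→X2] = [6, 3]
r4 m[X14→φ0] = [384, 384]
r4 m[X14→φ1] = [3, 8]
r4 m[X5→φ1] = [1, 1]
r4 m[X2→φ1] = [192, 60]
r4 m[X2→φ2] = [384, 63]
r4 m[X2→φ4] = [2048, 420]
r4 m[X4→φ0] = [1, 1]
r4 m[X10→φ2] = [4, 4]
r4 m[X10→φ3] = [384, 384]
r5 m[φ0→X14] = [3, 8]
r5 m[φ0→X4] = [3072, 1536]
r5 m[φ1→X14] = [1536, 1536]
r5 m[φ1→X5] = [12288, 6144]
r5 m[φ1→X2] = [64, 21]
r5 m[φ2→X2] = [32, 20]
r5 m[φ2→X10] = [3072, 3072]
r5 m[φ3→X10] = [4, 4]
r5 m[φ4→X2] = [6, 3]
r5 m[X14→φ0] = [384, 384]
r5 m[X14→φ1] = [3, 8]
r5 m[X5→φ1] = [1, 1]
r5 m[X2→φ1] = [192, 60]
r5 m[X2→φ2] = [384, 63]
r5 m[X2→φ4] = [2048, 420]
r5 m[X4→φ0] = [1, 1]
r5 m[X10→φ2] = [4, 4]
r5 m[X10→φ3] = [384, 384]
r6 m[φ0→X14] = [3, 8]
r6 m[φ0→X4] = [3072, 1536]
r6 m[φ1→X14] = [1536, 1536]
r6 m[φ1→X5] = [12288, 6144]
r6 m[φ1→X2] = [64, 21]
r6 m[φ2→X2] = [32, 20]
r6 m[φ2→X10] = [3072, 3072]
r6 m[φ3→X10] = [4, 4]
r6 m[φ4→X2] = [6, 3]
r6 m[X14→φ0] = [1536, 1536]
r6 m[X14→φ1] = [3, 8]
r6 m[X5→φ1] = [1, 1]
r6 m[X2→φ1] = [192, 60]
r6 m[X2→φ2] = [384, 63]
r6 m[X2→φ4] = [2048, 420]
r6 m[X4→φ0] = [1, 1]
r6 m[X10→φ2] = [4, 4]
r6 m[X10→φ3] = [3072, 3072]
r7 m[φ0→X14] = [3, 8]
r7 m[φ0→X4] = [12288, 6144]
r7 m[φ1→X14] = [1536, 1536]
r7 m[φ1→X5] = [12288, 6144]
r7 m[φ1→X2] = [64, 21]
r7 m[φ2→X2] = [32, 20]
r7 m[φ2→X10] = [3072, 3072]
r7 m[φ3→X10] = [4, 4]
r7 m[φ4→X2] = [6, 3]
r7 m[X14→φ0] = [1536, 1536]
r7 m[X14→φ1] = [3, 8]
r7 m[X5→φ1] = [1, 1]
r7 m[X2→φ1] = [192, 60]
r7 m[X2→φ2] = [384, 63]
r7 m[X2→φ4] = [2048, 420]
r7 m[X4→φ0] = [1, 1]
r7 m[X10→φ2] = [4, 4]
r7 m[X10→φ3] = [3072, 3072]
r8 m[φ0→X14] = [3, 8]
r8 m[φ0→X4] = [12288, 6144]
r8 m[φ1→X14] = [1536, 1536]
r8 m[φ1→X5] = [12288, 6144]
r8 m[φ1→X2] = [64, 21]
r8 m[φ2→X2] = [32, 20]
r8 m[φ2→X10] = [3072, 3072]
r8 m[φ3→X10] = [4, 4]
r8 m[φ4→X2] = [6, 3]
r8 m[X14→φ0] = [1536, 1536]
r8 m[X14→φ1] = [3, 8]
r8 m[X5→φ1] = [1, 1]
r8 m[X2→φ1] = [192, 60]
r8 m[X2→φ2] = [384, 63]
r8 m[X2→φ4] = [2048, 420]
r8 m[X4→φ0] = [1, 1]
r8 m[X10→φ2] = [4, 4]
r8 m[X10→φ3] = [3072, 3072]
fixed point reached at round 8
b[X14] = ⊗ incoming = [4608, 12288]

b[X14] = [4608, 12288]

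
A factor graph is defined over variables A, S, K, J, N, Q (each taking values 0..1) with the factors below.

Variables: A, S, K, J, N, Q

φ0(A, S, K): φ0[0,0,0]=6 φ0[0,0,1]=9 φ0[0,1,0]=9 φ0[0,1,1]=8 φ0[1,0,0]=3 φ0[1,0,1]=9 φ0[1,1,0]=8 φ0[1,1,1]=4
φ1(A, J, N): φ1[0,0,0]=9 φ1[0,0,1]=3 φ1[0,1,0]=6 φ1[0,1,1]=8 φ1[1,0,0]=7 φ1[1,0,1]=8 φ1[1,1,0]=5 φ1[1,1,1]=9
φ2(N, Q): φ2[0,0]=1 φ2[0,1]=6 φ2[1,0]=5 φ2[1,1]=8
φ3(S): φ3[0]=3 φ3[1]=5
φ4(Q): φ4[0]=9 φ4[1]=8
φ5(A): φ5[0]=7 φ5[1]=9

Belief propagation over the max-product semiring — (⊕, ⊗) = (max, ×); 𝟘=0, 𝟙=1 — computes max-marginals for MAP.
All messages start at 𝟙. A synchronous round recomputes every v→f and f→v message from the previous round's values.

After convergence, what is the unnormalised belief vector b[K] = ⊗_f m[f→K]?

b[K] = [207360, 143360]

init: all messages = 𝟙 over 2 values
r1 m[φ0→A] = [9, 9]
r1 m[φ0→S] = [9, 9]
r1 m[φ0→K] = [9, 9]
r1 m[φ1→A] = [9, 9]
r1 m[φ1→J] = [9, 9]
r1 m[φ1→N] = [9, 9]
r1 m[φ2→N] = [6, 8]
r1 m[φ2→Q] = [5, 8]
r1 m[φ3→S] = [3, 5]
r1 m[φ4→Q] = [9, 8]
r1 m[φ5→A] = [7, 9]
r1 m[A→φ0] = [1, 1]
r1 m[A→φ1] = [1, 1]
r1 m[A→φ5] = [1, 1]
r1 m[S→φ0] = [1, 1]
r1 m[S→φ3] = [1, 1]
r1 m[K→φ0] = [1, 1]
r1 m[J→φ1] = [1, 1]
r1 m[N→φ1] = [1, 1]
r1 m[N→φ2] = [1, 1]
r1 m[Q→φ2] = [1, 1]
r1 m[Q→φ4] = [1, 1]
r2 m[φ0→A] = [9, 9]
r2 m[φ0→S] = [9, 9]
r2 m[φ0→K] = [9, 9]
r2 m[φ1→A] = [9, 9]
r2 m[φ1→J] = [9, 9]
r2 m[φ1→N] = [9, 9]
r2 m[φ2→N] = [6, 8]
r2 m[φ2→Q] = [5, 8]
r2 m[φ3→S] = [3, 5]
r2 m[φ4→Q] = [9, 8]
r2 m[φ5→A] = [7, 9]
r2 m[A→φ0] = [63, 81]
r2 m[A→φ1] = [63, 81]
r2 m[A→φ5] = [81, 81]
r2 m[S→φ0] = [3, 5]
r2 m[S→φ3] = [9, 9]
r2 m[K→φ0] = [1, 1]
r2 m[J→φ1] = [1, 1]
r2 m[N→φ1] = [6, 8]
r2 m[N→φ2] = [9, 9]
r2 m[Q→φ2] = [9, 8]
r2 m[Q→φ4] = [5, 8]
r3 m[φ0→A] = [45, 40]
r3 m[φ0→S] = [729, 648]
r3 m[φ0→K] = [3240, 2520]
r3 m[φ1→A] = [64, 72]
r3 m[φ1→J] = [5184, 5832]
r3 m[φ1→N] = [567, 729]
r3 m[φ2→N] = [48, 64]
r3 m[φ2→Q] = [45, 72]
r3 m[φ3→S] = [3, 5]
r3 m[φ4→Q] = [9, 8]
r3 m[φ5→A] = [7, 9]
r3 m[A→φ0] = [63, 81]
r3 m[A→φ1] = [63, 81]
r3 m[A→φ5] = [81, 81]
r3 m[S→φ0] = [3, 5]
r3 m[S→φ3] = [9, 9]
r3 m[K→φ0] = [1, 1]
r3 m[J→φ1] = [1, 1]
r3 m[N→φ1] = [6, 8]
r3 m[N→φ2] = [9, 9]
r3 m[Q→φ2] = [9, 8]
r3 m[Q→φ4] = [5, 8]
r4 m[φ0→A] = [45, 40]
r4 m[φ0→S] = [729, 648]
r4 m[φ0→K] = [3240, 2520]
r4 m[φ1→A] = [64, 72]
r4 m[φ1→J] = [5184, 5832]
r4 m[φ1→N] = [567, 729]
r4 m[φ2→N] = [48, 64]
r4 m[φ2→Q] = [45, 72]
r4 m[φ3→S] = [3, 5]
r4 m[φ4→Q] = [9, 8]
r4 m[φ5→A] = [7, 9]
r4 m[A→φ0] = [448, 648]
r4 m[A→φ1] = [315, 360]
r4 m[A→φ5] = [2880, 2880]
r4 m[S→φ0] = [3, 5]
r4 m[S→φ3] = [729, 648]
r4 m[K→φ0] = [1, 1]
r4 m[J→φ1] = [1, 1]
r4 m[N→φ1] = [48, 64]
r4 m[N→φ2] = [567, 729]
r4 m[Q→φ2] = [9, 8]
r4 m[Q→φ4] = [45, 72]
r5 m[φ0→A] = [45, 40]
r5 m[φ0→S] = [5832, 5184]
r5 m[φ0→K] = [25920, 17920]
r5 m[φ1→A] = [512, 576]
r5 m[φ1→J] = [184320, 207360]
r5 m[φ1→N] = [2835, 3240]
r5 m[φ2→N] = [48, 64]
r5 m[φ2→Q] = [3645, 5832]
r5 m[φ3→S] = [3, 5]
r5 m[φ4→Q] = [9, 8]
r5 m[φ5→A] = [7, 9]
r5 m[A→φ0] = [448, 648]
r5 m[A→φ1] = [315, 360]
r5 m[A→φ5] = [2880, 2880]
r5 m[S→φ0] = [3, 5]
r5 m[S→φ3] = [729, 648]
r5 m[K→φ0] = [1, 1]
r5 m[J→φ1] = [1, 1]
r5 m[N→φ1] = [48, 64]
r5 m[N→φ2] = [567, 729]
r5 m[Q→φ2] = [9, 8]
r5 m[Q→φ4] = [45, 72]
r6 m[φ0→A] = [45, 40]
r6 m[φ0→S] = [5832, 5184]
r6 m[φ0→K] = [25920, 17920]
r6 m[φ1→A] = [512, 576]
r6 m[φ1→J] = [184320, 207360]
r6 m[φ1→N] = [2835, 3240]
r6 m[φ2→N] = [48, 64]
r6 m[φ2→Q] = [3645, 5832]
r6 m[φ3→S] = [3, 5]
r6 m[φ4→Q] = [9, 8]
r6 m[φ5→A] = [7, 9]
r6 m[A→φ0] = [3584, 5184]
r6 m[A→φ1] = [315, 360]
r6 m[A→φ5] = [23040, 23040]
r6 m[S→φ0] = [3, 5]
r6 m[S→φ3] = [5832, 5184]
r6 m[K→φ0] = [1, 1]
r6 m[J→φ1] = [1, 1]
r6 m[N→φ1] = [48, 64]
r6 m[N→φ2] = [2835, 3240]
r6 m[Q→φ2] = [9, 8]
r6 m[Q→φ4] = [3645, 5832]
r7 m[φ0→A] = [45, 40]
r7 m[φ0→S] = [46656, 41472]
r7 m[φ0→K] = [207360, 143360]
r7 m[φ1→A] = [512, 576]
r7 m[φ1→J] = [184320, 207360]
r7 m[φ1→N] = [2835, 3240]
r7 m[φ2→N] = [48, 64]
r7 m[φ2→Q] = [16200, 25920]
r7 m[φ3→S] = [3, 5]
r7 m[φ4→Q] = [9, 8]
r7 m[φ5→A] = [7, 9]
r7 m[A→φ0] = [3584, 5184]
r7 m[A→φ1] = [315, 360]
r7 m[A→φ5] = [23040, 23040]
r7 m[S→φ0] = [3, 5]
r7 m[S→φ3] = [5832, 5184]
r7 m[K→φ0] = [1, 1]
r7 m[J→φ1] = [1, 1]
r7 m[N→φ1] = [48, 64]
r7 m[N→φ2] = [2835, 3240]
r7 m[Q→φ2] = [9, 8]
r7 m[Q→φ4] = [3645, 5832]
r8 m[φ0→A] = [45, 40]
r8 m[φ0→S] = [46656, 41472]
r8 m[φ0→K] = [207360, 143360]
r8 m[φ1→A] = [512, 576]
r8 m[φ1→J] = [184320, 207360]
r8 m[φ1→N] = [2835, 3240]
r8 m[φ2→N] = [48, 64]
r8 m[φ2→Q] = [16200, 25920]
r8 m[φ3→S] = [3, 5]
r8 m[φ4→Q] = [9, 8]
r8 m[φ5→A] = [7, 9]
r8 m[A→φ0] = [3584, 5184]
r8 m[A→φ1] = [315, 360]
r8 m[A→φ5] = [23040, 23040]
r8 m[S→φ0] = [3, 5]
r8 m[S→φ3] = [46656, 41472]
r8 m[K→φ0] = [1, 1]
r8 m[J→φ1] = [1, 1]
r8 m[N→φ1] = [48, 64]
r8 m[N→φ2] = [2835, 3240]
r8 m[Q→φ2] = [9, 8]
r8 m[Q→φ4] = [16200, 25920]
r9 m[φ0→A] = [45, 40]
r9 m[φ0→S] = [46656, 41472]
r9 m[φ0→K] = [207360, 143360]
r9 m[φ1→A] = [512, 576]
r9 m[φ1→J] = [184320, 207360]
r9 m[φ1→N] = [2835, 3240]
r9 m[φ2→N] = [48, 64]
r9 m[φ2→Q] = [16200, 25920]
r9 m[φ3→S] = [3, 5]
r9 m[φ4→Q] = [9, 8]
r9 m[φ5→A] = [7, 9]
r9 m[A→φ0] = [3584, 5184]
r9 m[A→φ1] = [315, 360]
r9 m[A→φ5] = [23040, 23040]
r9 m[S→φ0] = [3, 5]
r9 m[S→φ3] = [46656, 41472]
r9 m[K→φ0] = [1, 1]
r9 m[J→φ1] = [1, 1]
r9 m[N→φ1] = [48, 64]
r9 m[N→φ2] = [2835, 3240]
r9 m[Q→φ2] = [9, 8]
r9 m[Q→φ4] = [16200, 25920]
fixed point reached at round 9
b[K] = ⊗ incoming = [207360, 143360]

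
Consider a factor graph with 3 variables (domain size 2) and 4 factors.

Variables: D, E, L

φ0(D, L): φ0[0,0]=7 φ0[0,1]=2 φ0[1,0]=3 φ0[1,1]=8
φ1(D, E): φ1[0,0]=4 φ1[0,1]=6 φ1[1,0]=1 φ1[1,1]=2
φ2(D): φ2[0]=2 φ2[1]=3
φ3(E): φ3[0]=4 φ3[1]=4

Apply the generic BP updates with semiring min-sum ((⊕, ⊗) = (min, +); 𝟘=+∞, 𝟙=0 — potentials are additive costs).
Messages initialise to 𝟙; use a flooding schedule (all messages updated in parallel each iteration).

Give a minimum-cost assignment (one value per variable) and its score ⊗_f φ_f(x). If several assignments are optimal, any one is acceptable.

assignment: (D=1, E=0, L=0); score = 11

init: all messages = 𝟙 over 2 values
r1 m[φ0→D] = [2, 3]
r1 m[φ0→L] = [3, 2]
r1 m[φ1→D] = [4, 1]
r1 m[φ1→E] = [1, 2]
r1 m[φ2→D] = [2, 3]
r1 m[φ3→E] = [4, 4]
r1 m[D→φ0] = [0, 0]
r1 m[D→φ1] = [0, 0]
r1 m[D→φ2] = [0, 0]
r1 m[E→φ1] = [0, 0]
r1 m[E→φ3] = [0, 0]
r1 m[L→φ0] = [0, 0]
r2 m[φ0→D] = [2, 3]
r2 m[φ0→L] = [3, 2]
r2 m[φ1→D] = [4, 1]
r2 m[φ1→E] = [1, 2]
r2 m[φ2→D] = [2, 3]
r2 m[φ3→E] = [4, 4]
r2 m[D→φ0] = [6, 4]
r2 m[D→φ1] = [4, 6]
r2 m[D→φ2] = [6, 4]
r2 m[E→φ1] = [4, 4]
r2 m[E→φ3] = [1, 2]
r2 m[L→φ0] = [0, 0]
r3 m[φ0→D] = [2, 3]
r3 m[φ0→L] = [7, 8]
r3 m[φ1→D] = [8, 5]
r3 m[φ1→E] = [7, 8]
r3 m[φ2→D] = [2, 3]
r3 m[φ3→E] = [4, 4]
r3 m[D→φ0] = [6, 4]
r3 m[D→φ1] = [4, 6]
r3 m[D→φ2] = [6, 4]
r3 m[E→φ1] = [4, 4]
r3 m[E→φ3] = [1, 2]
r3 m[L→φ0] = [0, 0]
r4 m[φ0→D] = [2, 3]
r4 m[φ0→L] = [7, 8]
r4 m[φ1→D] = [8, 5]
r4 m[φ1→E] = [7, 8]
r4 m[φ2→D] = [2, 3]
r4 m[φ3→E] = [4, 4]
r4 m[D→φ0] = [10, 8]
r4 m[D→φ1] = [4, 6]
r4 m[D→φ2] = [10, 8]
r4 m[E→φ1] = [4, 4]
r4 m[E→φ3] = [7, 8]
r4 m[L→φ0] = [0, 0]
r5 m[φ0→D] = [2, 3]
r5 m[φ0→L] = [11, 12]
r5 m[φ1→D] = [8, 5]
r5 m[φ1→E] = [7, 8]
r5 m[φ2→D] = [2, 3]
r5 m[φ3→E] = [4, 4]
r5 m[D→φ0] = [10, 8]
r5 m[D→φ1] = [4, 6]
r5 m[D→φ2] = [10, 8]
r5 m[E→φ1] = [4, 4]
r5 m[E→φ3] = [7, 8]
r5 m[L→φ0] = [0, 0]
r6 m[φ0→D] = [2, 3]
r6 m[φ0→L] = [11, 12]
r6 m[φ1→D] = [8, 5]
r6 m[φ1→E] = [7, 8]
r6 m[φ2→D] = [2, 3]
r6 m[φ3→E] = [4, 4]
r6 m[D→φ0] = [10, 8]
r6 m[D→φ1] = [4, 6]
r6 m[D→φ2] = [10, 8]
r6 m[E→φ1] = [4, 4]
r6 m[E→φ3] = [7, 8]
r6 m[L→φ0] = [0, 0]
fixed point reached at round 6
traceback from D: (D=1, E=0, L=0), score=11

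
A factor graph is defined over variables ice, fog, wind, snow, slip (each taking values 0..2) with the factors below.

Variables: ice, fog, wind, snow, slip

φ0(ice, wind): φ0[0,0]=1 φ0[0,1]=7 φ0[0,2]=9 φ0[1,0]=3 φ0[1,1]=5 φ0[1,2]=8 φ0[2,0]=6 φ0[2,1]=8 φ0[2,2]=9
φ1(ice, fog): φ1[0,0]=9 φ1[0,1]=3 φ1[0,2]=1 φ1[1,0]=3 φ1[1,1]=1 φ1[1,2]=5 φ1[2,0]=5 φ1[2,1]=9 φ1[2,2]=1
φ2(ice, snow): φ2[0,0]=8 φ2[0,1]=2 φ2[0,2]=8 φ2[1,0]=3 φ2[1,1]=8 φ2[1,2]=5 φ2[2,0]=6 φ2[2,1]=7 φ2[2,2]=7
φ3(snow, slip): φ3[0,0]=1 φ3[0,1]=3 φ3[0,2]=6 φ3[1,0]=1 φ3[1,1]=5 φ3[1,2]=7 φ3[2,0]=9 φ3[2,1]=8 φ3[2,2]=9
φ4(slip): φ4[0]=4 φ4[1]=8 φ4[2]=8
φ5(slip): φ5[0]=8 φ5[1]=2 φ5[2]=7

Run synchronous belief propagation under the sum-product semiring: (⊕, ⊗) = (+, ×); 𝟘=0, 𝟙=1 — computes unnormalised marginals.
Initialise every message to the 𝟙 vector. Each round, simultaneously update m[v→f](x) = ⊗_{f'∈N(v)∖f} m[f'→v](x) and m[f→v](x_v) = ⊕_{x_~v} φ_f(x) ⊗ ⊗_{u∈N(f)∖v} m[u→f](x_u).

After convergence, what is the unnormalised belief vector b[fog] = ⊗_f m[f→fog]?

init: all messages = 𝟙 over 3 values
r1 m[φ0→ice] = [17, 16, 23]
r1 m[φ0→wind] = [10, 20, 26]
r1 m[φ1→ice] = [13, 9, 15]
r1 m[φ1→fog] = [17, 13, 7]
r1 m[φ2→ice] = [18, 16, 20]
r1 m[φ2→snow] = [17, 17, 20]
r1 m[φ3→snow] = [10, 13, 26]
r1 m[φ3→slip] = [11, 16, 22]
r1 m[φ4→slip] = [4, 8, 8]
r1 m[φ5→slip] = [8, 2, 7]
r1 m[ice→φ0] = [1, 1, 1]
r1 m[ice→φ1] = [1, 1, 1]
r1 m[ice→φ2] = [1, 1, 1]
r1 m[fog→φ1] = [1, 1, 1]
r1 m[wind→φ0] = [1, 1, 1]
r1 m[snow→φ2] = [1, 1, 1]
r1 m[snow→φ3] = [1, 1, 1]
r1 m[slip→φ3] = [1, 1, 1]
r1 m[slip→φ4] = [1, 1, 1]
r1 m[slip→φ5] = [1, 1, 1]
r2 m[φ0→ice] = [17, 16, 23]
r2 m[φ0→wind] = [10, 20, 26]
r2 m[φ1→ice] = [13, 9, 15]
r2 m[φ1→fog] = [17, 13, 7]
r2 m[φ2→ice] = [18, 16, 20]
r2 m[φ2→snow] = [17, 17, 20]
r2 m[φ3→snow] = [10, 13, 26]
r2 m[φ3→slip] = [11, 16, 22]
r2 m[φ4→slip] = [4, 8, 8]
r2 m[φ5→slip] = [8, 2, 7]
r2 m[ice→φ0] = [234, 144, 300]
r2 m[ice→φ1] = [306, 256, 460]
r2 m[ice→φ2] = [221, 144, 345]
r2 m[fog→φ1] = [1, 1, 1]
r2 m[wind→φ0] = [1, 1, 1]
r2 m[snow→φ2] = [10, 13, 26]
r2 m[snow→φ3] = [17, 17, 20]
r2 m[slip→φ3] = [32, 16, 56]
r2 m[slip→φ4] = [88, 32, 154]
r2 m[slip→φ5] = [44, 128, 176]
r3 m[φ0→ice] = [17, 16, 23]
r3 m[φ0→wind] = [2466, 4758, 5958]
r3 m[φ1→ice] = [13, 9, 15]
r3 m[φ1→fog] = [5822, 5314, 2046]
r3 m[φ2→ice] = [314, 264, 333]
r3 m[φ2→snow] = [4270, 4009, 4903]
r3 m[φ3→snow] = [416, 504, 920]
r3 m[φ3→slip] = [214, 296, 401]
r3 m[φ4→slip] = [4, 8, 8]
r3 m[φ5→slip] = [8, 2, 7]
r3 m[ice→φ0] = [234, 144, 300]
r3 m[ice→φ1] = [306, 256, 460]
r3 m[ice→φ2] = [221, 144, 345]
r3 m[fog→φ1] = [1, 1, 1]
r3 m[wind→φ0] = [1, 1, 1]
r3 m[snow→φ2] = [10, 13, 26]
r3 m[snow→φ3] = [17, 17, 20]
r3 m[slip→φ3] = [32, 16, 56]
r3 m[slip→φ4] = [88, 32, 154]
r3 m[slip→φ5] = [44, 128, 176]
r4 m[φ0→ice] = [17, 16, 23]
r4 m[φ0→wind] = [2466, 4758, 5958]
r4 m[φ1→ice] = [13, 9, 15]
r4 m[φ1→fog] = [5822, 5314, 2046]
r4 m[φ2→ice] = [314, 264, 333]
r4 m[φ2→snow] = [4270, 4009, 4903]
r4 m[φ3→snow] = [416, 504, 920]
r4 m[φ3→slip] = [214, 296, 401]
r4 m[φ4→slip] = [4, 8, 8]
r4 m[φ5→slip] = [8, 2, 7]
r4 m[ice→φ0] = [4082, 2376, 4995]
r4 m[ice→φ1] = [5338, 4224, 7659]
r4 m[ice→φ2] = [221, 144, 345]
r4 m[fog→φ1] = [1, 1, 1]
r4 m[wind→φ0] = [1, 1, 1]
r4 m[snow→φ2] = [416, 504, 920]
r4 m[snow→φ3] = [4270, 4009, 4903]
r4 m[slip→φ3] = [32, 16, 56]
r4 m[slip→φ4] = [1712, 592, 2807]
r4 m[slip→φ5] = [856, 2368, 3208]
r5 m[φ0→ice] = [17, 16, 23]
r5 m[φ0→wind] = [41180, 80414, 100701]
r5 m[φ1→ice] = [13, 9, 15]
r5 m[φ1→fog] = [99009, 89169, 34117]
r5 m[φ2→ice] = [11696, 9880, 12464]
r5 m[φ2→snow] = [4270, 4009, 4903]
r5 m[φ3→snow] = [416, 504, 920]
r5 m[φ3→slip] = [52406, 72079, 97810]
r5 m[φ4→slip] = [4, 8, 8]
r5 m[φ5→slip] = [8, 2, 7]
r5 m[ice→φ0] = [4082, 2376, 4995]
r5 m[ice→φ1] = [5338, 4224, 7659]
r5 m[ice→φ2] = [221, 144, 345]
r5 m[fog→φ1] = [1, 1, 1]
r5 m[wind→φ0] = [1, 1, 1]
r5 m[snow→φ2] = [416, 504, 920]
r5 m[snow→φ3] = [4270, 4009, 4903]
r5 m[slip→φ3] = [32, 16, 56]
r5 m[slip→φ4] = [1712, 592, 2807]
r5 m[slip→φ5] = [856, 2368, 3208]
r6 m[φ0→ice] = [17, 16, 23]
r6 m[φ0→wind] = [41180, 80414, 100701]
r6 m[φ1→ice] = [13, 9, 15]
r6 m[φ1→fog] = [99009, 89169, 34117]
r6 m[φ2→ice] = [11696, 9880, 12464]
r6 m[φ2→snow] = [4270, 4009, 4903]
r6 m[φ3→snow] = [416, 504, 920]
r6 m[φ3→slip] = [52406, 72079, 97810]
r6 m[φ4→slip] = [4, 8, 8]
r6 m[φ5→slip] = [8, 2, 7]
r6 m[ice→φ0] = [152048, 88920, 186960]
r6 m[ice→φ1] = [198832, 158080, 286672]
r6 m[ice→φ2] = [221, 144, 345]
r6 m[fog→φ1] = [1, 1, 1]
r6 m[wind→φ0] = [1, 1, 1]
r6 m[snow→φ2] = [416, 504, 920]
r6 m[snow→φ3] = [4270, 4009, 4903]
r6 m[slip→φ3] = [32, 16, 56]
r6 m[slip→φ4] = [419248, 144158, 684670]
r6 m[slip→φ5] = [209624, 576632, 782480]
r7 m[φ0→ice] = [17, 16, 23]
r7 m[φ0→wind] = [1540568, 3004616, 3762432]
r7 m[φ1→ice] = [13, 9, 15]
r7 m[φ1→fog] = [3697088, 3334624, 1275904]
r7 m[φ2→ice] = [11696, 9880, 12464]
r7 m[φ2→snow] = [4270, 4009, 4903]
r7 m[φ3→snow] = [416, 504, 920]
r7 m[φ3→slip] = [52406, 72079, 97810]
r7 m[φ4→slip] = [4, 8, 8]
r7 m[φ5→slip] = [8, 2, 7]
r7 m[ice→φ0] = [152048, 88920, 186960]
r7 m[ice→φ1] = [198832, 158080, 286672]
r7 m[ice→φ2] = [221, 144, 345]
r7 m[fog→φ1] = [1, 1, 1]
r7 m[wind→φ0] = [1, 1, 1]
r7 m[snow→φ2] = [416, 504, 920]
r7 m[snow→φ3] = [4270, 4009, 4903]
r7 m[slip→φ3] = [32, 16, 56]
r7 m[slip→φ4] = [419248, 144158, 684670]
r7 m[slip→φ5] = [209624, 576632, 782480]
r8 m[φ0→ice] = [17, 16, 23]
r8 m[φ0→wind] = [1540568, 3004616, 3762432]
r8 m[φ1→ice] = [13, 9, 15]
r8 m[φ1→fog] = [3697088, 3334624, 1275904]
r8 m[φ2→ice] = [11696, 9880, 12464]
r8 m[φ2→snow] = [4270, 4009, 4903]
r8 m[φ3→snow] = [416, 504, 920]
r8 m[φ3→slip] = [52406, 72079, 97810]
r8 m[φ4→slip] = [4, 8, 8]
r8 m[φ5→slip] = [8, 2, 7]
r8 m[ice→φ0] = [152048, 88920, 186960]
r8 m[ice→φ1] = [198832, 158080, 286672]
r8 m[ice→φ2] = [221, 144, 345]
r8 m[fog→φ1] = [1, 1, 1]
r8 m[wind→φ0] = [1, 1, 1]
r8 m[snow→φ2] = [416, 504, 920]
r8 m[snow→φ3] = [4270, 4009, 4903]
r8 m[slip→φ3] = [32, 16, 56]
r8 m[slip→φ4] = [419248, 144158, 684670]
r8 m[slip→φ5] = [209624, 576632, 782480]
fixed point reached at round 8
b[fog] = ⊗ incoming = [3697088, 3334624, 1275904]

b[fog] = [3697088, 3334624, 1275904]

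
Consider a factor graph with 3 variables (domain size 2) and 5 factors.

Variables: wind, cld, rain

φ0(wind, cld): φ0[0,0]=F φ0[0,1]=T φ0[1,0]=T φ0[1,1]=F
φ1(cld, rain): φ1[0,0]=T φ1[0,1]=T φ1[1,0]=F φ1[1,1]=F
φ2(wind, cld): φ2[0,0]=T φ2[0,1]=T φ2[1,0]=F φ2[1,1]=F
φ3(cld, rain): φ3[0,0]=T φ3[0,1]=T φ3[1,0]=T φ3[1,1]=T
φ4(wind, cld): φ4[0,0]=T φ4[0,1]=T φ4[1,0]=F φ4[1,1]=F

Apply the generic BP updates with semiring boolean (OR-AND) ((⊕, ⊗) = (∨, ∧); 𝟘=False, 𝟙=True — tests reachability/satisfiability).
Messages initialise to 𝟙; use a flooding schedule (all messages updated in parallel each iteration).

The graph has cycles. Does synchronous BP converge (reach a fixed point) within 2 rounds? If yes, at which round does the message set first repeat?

init: all messages = 𝟙 over 2 values
r1 m[φ0→wind] = [T, T]
r1 m[φ0→cld] = [T, T]
r1 m[φ1→cld] = [T, F]
r1 m[φ1→rain] = [T, T]
r1 m[φ2→wind] = [T, F]
r1 m[φ2→cld] = [T, T]
r1 m[φ3→cld] = [T, T]
r1 m[φ3→rain] = [T, T]
r1 m[φ4→wind] = [T, F]
r1 m[φ4→cld] = [T, T]
r1 m[wind→φ0] = [T, T]
r1 m[wind→φ2] = [T, T]
r1 m[wind→φ4] = [T, T]
r1 m[cld→φ0] = [T, T]
r1 m[cld→φ1] = [T, T]
r1 m[cld→φ2] = [T, T]
r1 m[cld→φ3] = [T, T]
r1 m[cld→φ4] = [T, T]
r1 m[rain→φ1] = [T, T]
r1 m[rain→φ3] = [T, T]
r2 m[φ0→wind] = [T, T]
r2 m[φ0→cld] = [T, T]
r2 m[φ1→cld] = [T, F]
r2 m[φ1→rain] = [T, T]
r2 m[φ2→wind] = [T, F]
r2 m[φ2→cld] = [T, T]
r2 m[φ3→cld] = [T, T]
r2 m[φ3→rain] = [T, T]
r2 m[φ4→wind] = [T, F]
r2 m[φ4→cld] = [T, T]
r2 m[wind→φ0] = [T, F]
r2 m[wind→φ2] = [T, F]
r2 m[wind→φ4] = [T, F]
r2 m[cld→φ0] = [T, F]
r2 m[cld→φ1] = [T, T]
r2 m[cld→φ2] = [T, F]
r2 m[cld→φ3] = [T, F]
r2 m[cld→φ4] = [T, F]
r2 m[rain→φ1] = [T, T]
r2 m[rain→φ3] = [T, T]
no fixed point within 2 rounds

NOT CONVERGED within 2 rounds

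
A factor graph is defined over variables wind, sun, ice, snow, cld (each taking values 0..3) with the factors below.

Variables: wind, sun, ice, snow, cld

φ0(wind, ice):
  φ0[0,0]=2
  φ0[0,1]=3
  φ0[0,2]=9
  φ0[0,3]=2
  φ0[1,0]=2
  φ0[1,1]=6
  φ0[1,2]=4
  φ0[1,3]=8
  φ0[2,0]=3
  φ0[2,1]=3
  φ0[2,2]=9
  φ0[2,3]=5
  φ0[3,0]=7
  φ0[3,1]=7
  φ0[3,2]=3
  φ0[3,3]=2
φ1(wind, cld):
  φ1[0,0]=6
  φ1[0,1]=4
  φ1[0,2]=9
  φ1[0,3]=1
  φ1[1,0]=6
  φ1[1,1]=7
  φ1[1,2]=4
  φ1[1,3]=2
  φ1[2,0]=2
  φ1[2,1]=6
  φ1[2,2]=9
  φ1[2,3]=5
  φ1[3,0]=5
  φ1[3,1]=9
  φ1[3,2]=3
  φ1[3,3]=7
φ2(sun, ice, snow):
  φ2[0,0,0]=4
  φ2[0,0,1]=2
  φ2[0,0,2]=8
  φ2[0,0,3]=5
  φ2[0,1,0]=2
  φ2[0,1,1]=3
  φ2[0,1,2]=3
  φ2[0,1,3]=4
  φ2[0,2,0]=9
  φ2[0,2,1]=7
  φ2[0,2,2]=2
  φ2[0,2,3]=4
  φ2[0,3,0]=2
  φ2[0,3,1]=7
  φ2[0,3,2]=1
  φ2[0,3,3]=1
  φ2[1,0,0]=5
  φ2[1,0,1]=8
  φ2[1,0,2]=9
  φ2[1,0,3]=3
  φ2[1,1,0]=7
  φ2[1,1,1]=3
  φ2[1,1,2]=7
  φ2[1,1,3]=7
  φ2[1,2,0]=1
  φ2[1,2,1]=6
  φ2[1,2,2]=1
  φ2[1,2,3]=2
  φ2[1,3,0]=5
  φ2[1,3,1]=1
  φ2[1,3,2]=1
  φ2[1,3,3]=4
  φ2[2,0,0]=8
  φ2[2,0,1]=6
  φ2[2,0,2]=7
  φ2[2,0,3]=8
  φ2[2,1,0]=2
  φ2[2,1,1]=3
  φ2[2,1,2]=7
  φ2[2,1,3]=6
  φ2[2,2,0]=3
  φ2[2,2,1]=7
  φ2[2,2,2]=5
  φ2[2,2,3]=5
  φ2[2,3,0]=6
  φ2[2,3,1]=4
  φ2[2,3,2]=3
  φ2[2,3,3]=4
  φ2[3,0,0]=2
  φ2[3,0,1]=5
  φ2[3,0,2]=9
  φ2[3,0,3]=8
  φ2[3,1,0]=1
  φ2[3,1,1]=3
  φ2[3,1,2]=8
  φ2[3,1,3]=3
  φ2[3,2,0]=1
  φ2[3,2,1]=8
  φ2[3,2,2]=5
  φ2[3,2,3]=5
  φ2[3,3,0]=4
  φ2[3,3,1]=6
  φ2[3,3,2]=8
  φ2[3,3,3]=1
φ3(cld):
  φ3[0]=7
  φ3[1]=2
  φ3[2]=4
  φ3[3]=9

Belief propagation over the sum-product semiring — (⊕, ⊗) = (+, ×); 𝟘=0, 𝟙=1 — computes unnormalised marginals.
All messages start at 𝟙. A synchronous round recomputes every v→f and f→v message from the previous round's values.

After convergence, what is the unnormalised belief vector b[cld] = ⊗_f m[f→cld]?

init: all messages = 𝟙 over 4 values
r1 m[φ0→wind] = [16, 20, 20, 19]
r1 m[φ0→ice] = [14, 19, 25, 17]
r1 m[φ1→wind] = [20, 19, 22, 24]
r1 m[φ1→cld] = [19, 26, 25, 15]
r1 m[φ2→sun] = [64, 70, 84, 77]
r1 m[φ2→ice] = [97, 69, 71, 58]
r1 m[φ2→snow] = [62, 79, 84, 70]
r1 m[φ3→cld] = [7, 2, 4, 9]
r1 m[wind→φ0] = [1, 1, 1, 1]
r1 m[wind→φ1] = [1, 1, 1, 1]
r1 m[sun→φ2] = [1, 1, 1, 1]
r1 m[ice→φ0] = [1, 1, 1, 1]
r1 m[ice→φ2] = [1, 1, 1, 1]
r1 m[snow→φ2] = [1, 1, 1, 1]
r1 m[cld→φ1] = [1, 1, 1, 1]
r1 m[cld→φ3] = [1, 1, 1, 1]
r2 m[φ0→wind] = [16, 20, 20, 19]
r2 m[φ0→ice] = [14, 19, 25, 17]
r2 m[φ1→wind] = [20, 19, 22, 24]
r2 m[φ1→cld] = [19, 26, 25, 15]
r2 m[φ2→sun] = [64, 70, 84, 77]
r2 m[φ2→ice] = [97, 69, 71, 58]
r2 m[φ2→snow] = [62, 79, 84, 70]
r2 m[φ3→cld] = [7, 2, 4, 9]
r2 m[wind→φ0] = [20, 19, 22, 24]
r2 m[wind→φ1] = [16, 20, 20, 19]
r2 m[sun→φ2] = [1, 1, 1, 1]
r2 m[ice→φ0] = [97, 69, 71, 58]
r2 m[ice→φ2] = [14, 19, 25, 17]
r2 m[snow→φ2] = [1, 1, 1, 1]
r2 m[cld→φ1] = [7, 2, 4, 9]
r2 m[cld→φ3] = [19, 26, 25, 15]
r3 m[φ0→wind] = [1156, 1356, 1427, 1491]
r3 m[φ0→ice] = [312, 408, 526, 350]
r3 m[φ1→wind] = [95, 90, 107, 128]
r3 m[φ1→cld] = [351, 495, 461, 289]
r3 m[φ2→sun] = [1231, 1243, 1537, 1419]
r3 m[φ2→ice] = [97, 69, 71, 58]
r3 m[φ2→snow] = [1133, 1528, 1483, 1286]
r3 m[φ3→cld] = [7, 2, 4, 9]
r3 m[wind→φ0] = [20, 19, 22, 24]
r3 m[wind→φ1] = [16, 20, 20, 19]
r3 m[sun→φ2] = [1, 1, 1, 1]
r3 m[ice→φ0] = [97, 69, 71, 58]
r3 m[ice→φ2] = [14, 19, 25, 17]
r3 m[snow→φ2] = [1, 1, 1, 1]
r3 m[cld→φ1] = [7, 2, 4, 9]
r3 m[cld→φ3] = [19, 26, 25, 15]
r4 m[φ0→wind] = [1156, 1356, 1427, 1491]
r4 m[φ0→ice] = [312, 408, 526, 350]
r4 m[φ1→wind] = [95, 90, 107, 128]
r4 m[φ1→cld] = [351, 495, 461, 289]
r4 m[φ2→sun] = [1231, 1243, 1537, 1419]
r4 m[φ2→ice] = [97, 69, 71, 58]
r4 m[φ2→snow] = [1133, 1528, 1483, 1286]
r4 m[φ3→cld] = [7, 2, 4, 9]
r4 m[wind→φ0] = [95, 90, 107, 128]
r4 m[wind→φ1] = [1156, 1356, 1427, 1491]
r4 m[sun→φ2] = [1, 1, 1, 1]
r4 m[ice→φ0] = [97, 69, 71, 58]
r4 m[ice→φ2] = [312, 408, 526, 350]
r4 m[snow→φ2] = [1, 1, 1, 1]
r4 m[cld→φ1] = [7, 2, 4, 9]
r4 m[cld→φ3] = [351, 495, 461, 289]
r5 m[φ0→wind] = [1156, 1356, 1427, 1491]
r5 m[φ0→ice] = [1587, 2042, 2562, 1701]
r5 m[φ1→wind] = [95, 90, 107, 128]
r5 m[φ1→cld] = [25381, 36097, 33144, 21440]
r5 m[φ2→sun] = [26246, 26702, 32862, 30252]
r5 m[φ2→ice] = [97, 69, 71, 58]
r5 m[φ2→snow] = [24138, 32476, 31884, 27564]
r5 m[φ3→cld] = [7, 2, 4, 9]
r5 m[wind→φ0] = [95, 90, 107, 128]
r5 m[wind→φ1] = [1156, 1356, 1427, 1491]
r5 m[sun→φ2] = [1, 1, 1, 1]
r5 m[ice→φ0] = [97, 69, 71, 58]
r5 m[ice→φ2] = [312, 408, 526, 350]
r5 m[snow→φ2] = [1, 1, 1, 1]
r5 m[cld→φ1] = [7, 2, 4, 9]
r5 m[cld→φ3] = [351, 495, 461, 289]
r6 m[φ0→wind] = [1156, 1356, 1427, 1491]
r6 m[φ0→ice] = [1587, 2042, 2562, 1701]
r6 m[φ1→wind] = [95, 90, 107, 128]
r6 m[φ1→cld] = [25381, 36097, 33144, 21440]
r6 m[φ2→sun] = [26246, 26702, 32862, 30252]
r6 m[φ2→ice] = [97, 69, 71, 58]
r6 m[φ2→snow] = [24138, 32476, 31884, 27564]
r6 m[φ3→cld] = [7, 2, 4, 9]
r6 m[wind→φ0] = [95, 90, 107, 128]
r6 m[wind→φ1] = [1156, 1356, 1427, 1491]
r6 m[sun→φ2] = [1, 1, 1, 1]
r6 m[ice→φ0] = [97, 69, 71, 58]
r6 m[ice→φ2] = [1587, 2042, 2562, 1701]
r6 m[snow→φ2] = [1, 1, 1, 1]
r6 m[cld→φ1] = [7, 2, 4, 9]
r6 m[cld→φ3] = [25381, 36097, 33144, 21440]
r7 m[φ0→wind] = [1156, 1356, 1427, 1491]
r7 m[φ0→ice] = [1587, 2042, 2562, 1701]
r7 m[φ1→wind] = [95, 90, 107, 128]
r7 m[φ1→cld] = [25381, 36097, 33144, 21440]
r7 m[φ2→sun] = [129732, 133014, 162936, 149715]
r7 m[φ2→ice] = [97, 69, 71, 58]
r7 m[φ2→snow] = [119442, 160185, 158840, 136930]
r7 m[φ3→cld] = [7, 2, 4, 9]
r7 m[wind→φ0] = [95, 90, 107, 128]
r7 m[wind→φ1] = [1156, 1356, 1427, 1491]
r7 m[sun→φ2] = [1, 1, 1, 1]
r7 m[ice→φ0] = [97, 69, 71, 58]
r7 m[ice→φ2] = [1587, 2042, 2562, 1701]
r7 m[snow→φ2] = [1, 1, 1, 1]
r7 m[cld→φ1] = [7, 2, 4, 9]
r7 m[cld→φ3] = [25381, 36097, 33144, 21440]
r8 m[φ0→wind] = [1156, 1356, 1427, 1491]
r8 m[φ0→ice] = [1587, 2042, 2562, 1701]
r8 m[φ1→wind] = [95, 90, 107, 128]
r8 m[φ1→cld] = [25381, 36097, 33144, 21440]
r8 m[φ2→sun] = [129732, 133014, 162936, 149715]
r8 m[φ2→ice] = [97, 69, 71, 58]
r8 m[φ2→snow] = [119442, 160185, 158840, 136930]
r8 m[φ3→cld] = [7, 2, 4, 9]
r8 m[wind→φ0] = [95, 90, 107, 128]
r8 m[wind→φ1] = [1156, 1356, 1427, 1491]
r8 m[sun→φ2] = [1, 1, 1, 1]
r8 m[ice→φ0] = [97, 69, 71, 58]
r8 m[ice→φ2] = [1587, 2042, 2562, 1701]
r8 m[snow→φ2] = [1, 1, 1, 1]
r8 m[cld→φ1] = [7, 2, 4, 9]
r8 m[cld→φ3] = [25381, 36097, 33144, 21440]
fixed point reached at round 8
b[cld] = ⊗ incoming = [177667, 72194, 132576, 192960]

b[cld] = [177667, 72194, 132576, 192960]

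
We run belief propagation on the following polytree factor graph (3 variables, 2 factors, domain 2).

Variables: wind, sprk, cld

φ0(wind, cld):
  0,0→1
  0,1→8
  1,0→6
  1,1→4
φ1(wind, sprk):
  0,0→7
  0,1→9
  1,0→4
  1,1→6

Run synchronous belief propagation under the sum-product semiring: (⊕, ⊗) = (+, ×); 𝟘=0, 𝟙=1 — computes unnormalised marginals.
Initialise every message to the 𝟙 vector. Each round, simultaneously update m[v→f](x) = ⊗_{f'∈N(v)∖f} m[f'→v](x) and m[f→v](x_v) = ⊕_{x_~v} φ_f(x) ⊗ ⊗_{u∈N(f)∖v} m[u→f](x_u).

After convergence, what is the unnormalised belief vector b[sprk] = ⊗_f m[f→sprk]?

init: all messages = 𝟙 over 2 values
r1 m[φ0→wind] = [9, 10]
r1 m[φ0→cld] = [7, 12]
r1 m[φ1→wind] = [16, 10]
r1 m[φ1→sprk] = [11, 15]
r1 m[wind→φ0] = [1, 1]
r1 m[wind→φ1] = [1, 1]
r1 m[sprk→φ1] = [1, 1]
r1 m[cld→φ0] = [1, 1]
r2 m[φ0→wind] = [9, 10]
r2 m[φ0→cld] = [7, 12]
r2 m[φ1→wind] = [16, 10]
r2 m[φ1→sprk] = [11, 15]
r2 m[wind→φ0] = [16, 10]
r2 m[wind→φ1] = [9, 10]
r2 m[sprk→φ1] = [1, 1]
r2 m[cld→φ0] = [1, 1]
r3 m[φ0→wind] = [9, 10]
r3 m[φ0→cld] = [76, 168]
r3 m[φ1→wind] = [16, 10]
r3 m[φ1→sprk] = [103, 141]
r3 m[wind→φ0] = [16, 10]
r3 m[wind→φ1] = [9, 10]
r3 m[sprk→φ1] = [1, 1]
r3 m[cld→φ0] = [1, 1]
r4 m[φ0→wind] = [9, 10]
r4 m[φ0→cld] = [76, 168]
r4 m[φ1→wind] = [16, 10]
r4 m[φ1→sprk] = [103, 141]
r4 m[wind→φ0] = [16, 10]
r4 m[wind→φ1] = [9, 10]
r4 m[sprk→φ1] = [1, 1]
r4 m[cld→φ0] = [1, 1]
fixed point reached at round 4
b[sprk] = ⊗ incoming = [103, 141]

b[sprk] = [103, 141]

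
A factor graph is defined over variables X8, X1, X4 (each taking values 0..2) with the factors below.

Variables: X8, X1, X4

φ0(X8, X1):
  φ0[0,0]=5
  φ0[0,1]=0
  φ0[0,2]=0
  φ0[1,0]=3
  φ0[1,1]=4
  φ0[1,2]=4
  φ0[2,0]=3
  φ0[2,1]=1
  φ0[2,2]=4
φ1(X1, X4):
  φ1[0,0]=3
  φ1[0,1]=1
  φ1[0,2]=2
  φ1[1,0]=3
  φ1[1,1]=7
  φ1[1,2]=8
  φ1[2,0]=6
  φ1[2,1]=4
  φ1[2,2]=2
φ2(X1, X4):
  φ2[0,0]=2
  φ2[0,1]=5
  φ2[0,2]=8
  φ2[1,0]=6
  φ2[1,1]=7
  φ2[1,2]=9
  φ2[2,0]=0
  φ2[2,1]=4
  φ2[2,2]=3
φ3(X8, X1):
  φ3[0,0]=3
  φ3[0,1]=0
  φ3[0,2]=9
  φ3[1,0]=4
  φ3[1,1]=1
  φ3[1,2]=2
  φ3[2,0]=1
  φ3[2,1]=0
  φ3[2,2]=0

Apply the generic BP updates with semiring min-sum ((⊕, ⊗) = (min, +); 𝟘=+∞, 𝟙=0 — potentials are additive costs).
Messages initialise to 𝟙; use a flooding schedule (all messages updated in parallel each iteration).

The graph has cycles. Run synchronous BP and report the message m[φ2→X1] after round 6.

init: all messages = 𝟙 over 3 values
r1 m[φ0→X8] = [0, 3, 1]
r1 m[φ0→X1] = [3, 0, 0]
r1 m[φ1→X1] = [1, 3, 2]
r1 m[φ1→X4] = [3, 1, 2]
r1 m[φ2→X1] = [2, 6, 0]
r1 m[φ2→X4] = [0, 4, 3]
r1 m[φ3→X8] = [0, 1, 0]
r1 m[φ3→X1] = [1, 0, 0]
r1 m[X8→φ0] = [0, 0, 0]
r1 m[X8→φ3] = [0, 0, 0]
r1 m[X1→φ0] = [0, 0, 0]
r1 m[X1→φ1] = [0, 0, 0]
r1 m[X1→φ2] = [0, 0, 0]
r1 m[X1→φ3] = [0, 0, 0]
r1 m[X4→φ1] = [0, 0, 0]
r1 m[X4→φ2] = [0, 0, 0]
r2 m[φ0→X8] = [0, 3, 1]
r2 m[φ0→X1] = [3, 0, 0]
r2 m[φ1→X1] = [1, 3, 2]
r2 m[φ1→X4] = [3, 1, 2]
r2 m[φ2→X1] = [2, 6, 0]
r2 m[φ2→X4] = [0, 4, 3]
r2 m[φ3→X8] = [0, 1, 0]
r2 m[φ3→X1] = [1, 0, 0]
r2 m[X8→φ0] = [0, 1, 0]
r2 m[X8→φ3] = [0, 3, 1]
r2 m[X1→φ0] = [4, 9, 2]
r2 m[X1→φ1] = [6, 6, 0]
r2 m[X1→φ2] = [5, 3, 2]
r2 m[X1→φ3] = [6, 9, 2]
r2 m[X4→φ1] = [0, 4, 3]
r2 m[X4→φ2] = [3, 1, 2]
r3 m[φ0→X8] = [2, 6, 6]
r3 m[φ0→X1] = [3, 0, 0]
r3 m[φ1→X1] = [3, 3, 5]
r3 m[φ1→X4] = [6, 4, 2]
r3 m[φ2→X1] = [5, 8, 3]
r3 m[φ2→X4] = [2, 6, 5]
r3 m[φ3→X8] = [9, 4, 2]
r3 m[φ3→X1] = [2, 0, 1]
r3 m[X8→φ0] = [0, 1, 0]
r3 m[X8→φ3] = [0, 3, 1]
r3 m[X1→φ0] = [4, 9, 2]
r3 m[X1→φ1] = [6, 6, 0]
r3 m[X1→φ2] = [5, 3, 2]
r3 m[X1→φ3] = [6, 9, 2]
r3 m[X4→φ1] = [0, 4, 3]
r3 m[X4→φ2] = [3, 1, 2]
r4 m[φ0→X8] = [2, 6, 6]
r4 m[φ0→X1] = [3, 0, 0]
r4 m[φ1→X1] = [3, 3, 5]
r4 m[φ1→X4] = [6, 4, 2]
r4 m[φ2→X1] = [5, 8, 3]
r4 m[φ2→X4] = [2, 6, 5]
r4 m[φ3→X8] = [9, 4, 2]
r4 m[φ3→X1] = [2, 0, 1]
r4 m[X8→φ0] = [9, 4, 2]
r4 m[X8→φ3] = [2, 6, 6]
r4 m[X1→φ0] = [10, 11, 9]
r4 m[X1→φ1] = [10, 8, 4]
r4 m[X1→φ2] = [8, 3, 6]
r4 m[X1→φ3] = [11, 11, 8]
r4 m[X4→φ1] = [2, 6, 5]
r4 m[X4→φ2] = [6, 4, 2]
r5 m[φ0→X8] = [9, 13, 12]
r5 m[φ0→X1] = [5, 3, 6]
r5 m[φ1→X1] = [5, 5, 7]
r5 m[φ1→X4] = [10, 8, 6]
r5 m[φ2→X1] = [8, 11, 5]
r5 m[φ2→X4] = [6, 10, 9]
r5 m[φ3→X8] = [11, 10, 8]
r5 m[φ3→X1] = [5, 2, 6]
r5 m[X8→φ0] = [9, 4, 2]
r5 m[X8→φ3] = [2, 6, 6]
r5 m[X1→φ0] = [10, 11, 9]
r5 m[X1→φ1] = [10, 8, 4]
r5 m[X1→φ2] = [8, 3, 6]
r5 m[X1→φ3] = [11, 11, 8]
r5 m[X4→φ1] = [2, 6, 5]
r5 m[X4→φ2] = [6, 4, 2]
r6 m[φ0→X8] = [9, 13, 12]
r6 m[φ0→X1] = [5, 3, 6]
r6 m[φ1→X1] = [5, 5, 7]
r6 m[φ1→X4] = [10, 8, 6]
r6 m[φ2→X1] = [8, 11, 5]
r6 m[φ2→X4] = [6, 10, 9]
r6 m[φ3→X8] = [11, 10, 8]
r6 m[φ3→X1] = [5, 2, 6]
r6 m[X8→φ0] = [11, 10, 8]
r6 m[X8→φ3] = [9, 13, 12]
r6 m[X1→φ0] = [18, 18, 18]
r6 m[X1→φ1] = [18, 16, 17]
r6 m[X1→φ2] = [15, 10, 19]
r6 m[X1→φ3] = [18, 19, 18]
r6 m[X4→φ1] = [6, 10, 9]
r6 m[X4→φ2] = [10, 8, 6]

message @ round 6 = [8, 11, 5]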